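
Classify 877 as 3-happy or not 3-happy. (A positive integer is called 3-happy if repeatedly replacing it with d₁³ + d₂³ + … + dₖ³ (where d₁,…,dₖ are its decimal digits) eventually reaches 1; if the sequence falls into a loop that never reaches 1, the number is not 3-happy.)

3-happy

877 → 8³ + 7³ + 7³ = 1198
1198 → 1³ + 1³ + 9³ + 8³ = 1243
1243 → 1³ + 2³ + 4³ + 3³ = 100
100 → 1³ + 0³ + 0³ = 1  — reached 1.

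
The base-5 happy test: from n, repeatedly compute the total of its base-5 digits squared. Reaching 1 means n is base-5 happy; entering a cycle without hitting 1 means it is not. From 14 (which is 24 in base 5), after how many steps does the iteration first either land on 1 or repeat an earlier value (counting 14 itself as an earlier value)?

5

14 = (2,4)_5 → 2² + 4² = 4 + 16 = 20
20 = (4,0)_5 → 4² + 0² = 16 + 0 = 16
16 = (3,1)_5 → 3² + 1² = 9 + 1 = 10
10 = (2,0)_5 → 2² + 0² = 4 + 0 = 4
4 = (4)_5 → 4² = 16  — 16 repeats.
That took 5 steps.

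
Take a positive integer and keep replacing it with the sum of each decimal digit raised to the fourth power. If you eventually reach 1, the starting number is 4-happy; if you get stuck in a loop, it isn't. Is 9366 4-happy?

9366 → 9⁴ + 3⁴ + 6⁴ + 6⁴ = 9234
9234 → 9⁴ + 2⁴ + 3⁴ + 4⁴ = 6914
6914 → 6⁴ + 9⁴ + 1⁴ + 4⁴ = 8114
8114 → 8⁴ + 1⁴ + 1⁴ + 4⁴ = 4354
4354 → 4⁴ + 3⁴ + 5⁴ + 4⁴ = 1218
1218 → 1⁴ + 2⁴ + 1⁴ + 8⁴ = 4114
4114 → 4⁴ + 1⁴ + 1⁴ + 4⁴ = 514
514 → 5⁴ + 1⁴ + 4⁴ = 882
882 → 8⁴ + 8⁴ + 2⁴ = 8208
8208 → 8⁴ + 2⁴ + 0⁴ + 8⁴ = 8208  — 8208 already seen; the sequence cycles without reaching 1.

not 4-happy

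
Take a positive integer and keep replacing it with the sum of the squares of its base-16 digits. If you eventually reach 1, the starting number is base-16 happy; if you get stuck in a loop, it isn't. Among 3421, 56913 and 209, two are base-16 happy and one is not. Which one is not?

209

3421: 3421 → 363 → 158 → 277 → 27 → 122 → 149 → 106 → 136 → 128 → 64 → 16 → 1  — reaches 1 (base-16 happy)
56913: 56913 → 391 → 114 → 53 → 34 → 8 → 64 → 16 → 1  — reaches 1 (base-16 happy)
209: 209 → 170 → 200 → 208 → 169 → 181 → 146 → 85 → 50 → 13 → 169  — repeats 169 (not base-16 happy)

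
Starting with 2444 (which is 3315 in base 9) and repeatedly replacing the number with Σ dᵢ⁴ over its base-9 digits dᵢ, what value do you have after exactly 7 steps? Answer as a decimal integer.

1956

2444 = (3,3,1,5)_9 → 3⁴ + 3⁴ + 1⁴ + 5⁴ = 81 + 81 + 1 + 625 = 788
788 = (1,0,6,5)_9 → 1⁴ + 0⁴ + 6⁴ + 5⁴ = 1 + 0 + 1296 + 625 = 1922
1922 = (2,5,6,5)_9 → 2⁴ + 5⁴ + 6⁴ + 5⁴ = 16 + 625 + 1296 + 625 = 2562
2562 = (3,4,5,6)_9 → 3⁴ + 4⁴ + 5⁴ + 6⁴ = 81 + 256 + 625 + 1296 = 2258
2258 = (3,0,7,8)_9 → 3⁴ + 0⁴ + 7⁴ + 8⁴ = 81 + 0 + 2401 + 4096 = 6578
6578 = (1,0,0,1,8)_9 → 1⁴ + 0⁴ + 0⁴ + 1⁴ + 8⁴ = 1 + 0 + 0 + 1 + 4096 = 4098
4098 = (5,5,5,3)_9 → 5⁴ + 5⁴ + 5⁴ + 3⁴ = 625 + 625 + 625 + 81 = 1956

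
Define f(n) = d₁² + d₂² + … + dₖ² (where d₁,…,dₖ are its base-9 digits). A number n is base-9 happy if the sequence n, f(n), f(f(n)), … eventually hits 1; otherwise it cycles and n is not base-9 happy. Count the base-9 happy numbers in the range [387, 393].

387: 387 → 65 → 53 → 89 → 65  (repeats 65)
388: 388 → 66 → 58 → 52 → 74 → 68 → 74  (repeats 74)
389: 389 → 69 → 85 → 17 → 65 → 53 → 89 → 65  (repeats 65)
390: 390 → 74 → 68 → 74  (repeats 74)
391: 391 → 81 → 1  (reaches 1)
392: 392 → 90 → 2 → 4 → 16 → 50 → 50  (repeats 50)
393: 393 → 101 → 9 → 1  (reaches 1)
base-9 happy: 391, 393

2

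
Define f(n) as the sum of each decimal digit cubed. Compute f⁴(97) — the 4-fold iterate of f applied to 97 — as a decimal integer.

97 → 9³ + 7³ = 729 + 343 = 1072
1072 → 1³ + 0³ + 7³ + 2³ = 1 + 0 + 343 + 8 = 352
352 → 3³ + 5³ + 2³ = 27 + 125 + 8 = 160
160 → 1³ + 6³ + 0³ = 1 + 216 + 0 = 217

217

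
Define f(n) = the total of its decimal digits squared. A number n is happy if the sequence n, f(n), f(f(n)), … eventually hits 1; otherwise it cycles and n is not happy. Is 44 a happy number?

44 → 4² + 4² = 16 + 16 = 32
32 → 3² + 2² = 9 + 4 = 13
13 → 1² + 3² = 1 + 9 = 10
10 → 1² + 0² = 1 + 0 = 1  — reached 1.

happy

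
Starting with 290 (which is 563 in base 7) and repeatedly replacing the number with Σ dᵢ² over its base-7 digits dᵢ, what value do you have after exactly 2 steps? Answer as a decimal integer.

290 = (5,6,3)_7 → 5² + 6² + 3² = 70
70 = (1,3,0)_7 → 1² + 3² + 0² = 10

10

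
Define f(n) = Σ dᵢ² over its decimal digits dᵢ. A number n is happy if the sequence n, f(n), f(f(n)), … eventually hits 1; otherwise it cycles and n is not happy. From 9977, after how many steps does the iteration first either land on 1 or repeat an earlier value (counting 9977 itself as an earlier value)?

11

9977 → 260
260 → 40
40 → 16
16 → 37
37 → 58
58 → 89
89 → 145
145 → 42
42 → 20
20 → 4
4 → 16  — 16 repeats.
That took 11 steps.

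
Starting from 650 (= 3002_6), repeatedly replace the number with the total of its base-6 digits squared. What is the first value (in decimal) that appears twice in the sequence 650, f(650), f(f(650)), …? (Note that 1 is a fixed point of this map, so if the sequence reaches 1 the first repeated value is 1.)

650 = (3,0,0,2)_6 → 3² + 0² + 0² + 2² = 13
13 = (2,1)_6 → 2² + 1² = 5
5 = (5)_6 → 5² = 25
25 = (4,1)_6 → 4² + 1² = 17
17 = (2,5)_6 → 2² + 5² = 29
29 = (4,5)_6 → 4² + 5² = 41
41 = (1,0,5)_6 → 1² + 0² + 5² = 26
26 = (4,2)_6 → 4² + 2² = 20
20 = (3,2)_6 → 3² + 2² = 13  — 13 already appeared earlier.

13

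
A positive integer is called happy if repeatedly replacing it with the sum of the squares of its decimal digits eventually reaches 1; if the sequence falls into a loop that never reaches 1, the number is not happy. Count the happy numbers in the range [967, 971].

1

967: 967 → 166 → 73 → 58 → 89 → 145 → 42 → 20 → 4 → 16 → 37 → 58  (repeats 58)
968: 968 → 181 → 66 → 72 → 53 → 34 → 25 → 29 → 85 → 89 → 145 → 42 → 20 → 4 → 16 → 37 → 58 → 89  (repeats 89)
969: 969 → 198 → 146 → 53 → 34 → 25 → 29 → 85 → 89 → 145 → 42 → 20 → 4 → 16 → 37 → 58 → 89  (repeats 89)
970: 970 → 130 → 10 → 1  (reaches 1)
971: 971 → 131 → 11 → 2 → 4 → 16 → 37 → 58 → 89 → 145 → 42 → 20 → 4  (repeats 4)
happy: 970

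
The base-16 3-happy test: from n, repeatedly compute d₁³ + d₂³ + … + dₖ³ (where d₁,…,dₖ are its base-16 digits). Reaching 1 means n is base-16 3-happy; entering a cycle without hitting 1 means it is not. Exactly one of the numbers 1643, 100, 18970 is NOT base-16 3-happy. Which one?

1643

1643: 1643 → 1763 → 2987 → 3662 → 5552 → 1457 → 1457  — repeats 1457 (not base-16 3-happy)
100: 100 → 280 → 514 → 16 → 1  — reaches 1 (base-16 3-happy)
18970: 18970 → 2065 → 514 → 16 → 1  — reaches 1 (base-16 3-happy)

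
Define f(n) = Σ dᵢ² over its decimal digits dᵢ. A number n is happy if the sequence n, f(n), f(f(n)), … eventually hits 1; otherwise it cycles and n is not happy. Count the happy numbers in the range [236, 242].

236: 236 → 49 → 97 → 130 → 10 → 1  (reaches 1)
237: 237 → 62 → 40 → 16 → 37 → 58 → 89 → 145 → 42 → 20 → 4 → 16  (repeats 16)
238: 238 → 77 → 98 → 145 → 42 → 20 → 4 → 16 → 37 → 58 → 89 → 145  (repeats 145)
239: 239 → 94 → 97 → 130 → 10 → 1  (reaches 1)
240: 240 → 20 → 4 → 16 → 37 → 58 → 89 → 145 → 42 → 20  (repeats 20)
241: 241 → 21 → 5 → 25 → 29 → 85 → 89 → 145 → 42 → 20 → 4 → 16 → 37 → 58 → 89  (repeats 89)
242: 242 → 24 → 20 → 4 → 16 → 37 → 58 → 89 → 145 → 42 → 20  (repeats 20)
happy: 236, 239

2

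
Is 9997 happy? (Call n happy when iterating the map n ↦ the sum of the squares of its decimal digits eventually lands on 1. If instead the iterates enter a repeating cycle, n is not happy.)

not happy

9997 → 9² + 9² + 9² + 7² = 292
292 → 2² + 9² + 2² = 89
89 → 8² + 9² = 145
145 → 1² + 4² + 5² = 42
42 → 4² + 2² = 20
20 → 2² + 0² = 4
4 → 4² = 16
16 → 1² + 6² = 37
37 → 3² + 7² = 58
58 → 5² + 8² = 89  — 89 already seen; the sequence cycles without reaching 1.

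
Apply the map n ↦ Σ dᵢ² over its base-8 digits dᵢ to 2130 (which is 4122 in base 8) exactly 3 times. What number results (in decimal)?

5

2130 = (4,1,2,2)_8 → 4² + 1² + 2² + 2² = 25
25 = (3,1)_8 → 3² + 1² = 10
10 = (1,2)_8 → 1² + 2² = 5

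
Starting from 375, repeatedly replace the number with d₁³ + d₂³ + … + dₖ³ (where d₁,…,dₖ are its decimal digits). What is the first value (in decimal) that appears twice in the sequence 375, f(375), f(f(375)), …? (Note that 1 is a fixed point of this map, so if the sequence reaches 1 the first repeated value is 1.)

153

375 → 3³ + 7³ + 5³ = 495
495 → 4³ + 9³ + 5³ = 918
918 → 9³ + 1³ + 8³ = 1242
1242 → 1³ + 2³ + 4³ + 2³ = 81
81 → 8³ + 1³ = 513
513 → 5³ + 1³ + 3³ = 153
153 → 1³ + 5³ + 3³ = 153  — 153 already appeared earlier.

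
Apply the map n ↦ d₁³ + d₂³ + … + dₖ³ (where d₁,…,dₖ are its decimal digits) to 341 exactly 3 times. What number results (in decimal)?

341 → 3³ + 4³ + 1³ = 27 + 64 + 1 = 92
92 → 9³ + 2³ = 729 + 8 = 737
737 → 7³ + 3³ + 7³ = 343 + 27 + 343 = 713

713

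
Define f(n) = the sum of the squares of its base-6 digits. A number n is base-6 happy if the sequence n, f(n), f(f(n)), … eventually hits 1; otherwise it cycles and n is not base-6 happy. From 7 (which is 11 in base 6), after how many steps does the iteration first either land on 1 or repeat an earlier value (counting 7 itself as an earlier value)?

12

7 = (1,1)_6 → 1² + 1² = 1 + 1 = 2
2 = (2)_6 → 2² = 4
4 = (4)_6 → 4² = 16
16 = (2,4)_6 → 2² + 4² = 4 + 16 = 20
20 = (3,2)_6 → 3² + 2² = 9 + 4 = 13
13 = (2,1)_6 → 2² + 1² = 4 + 1 = 5
5 = (5)_6 → 5² = 25
25 = (4,1)_6 → 4² + 1² = 16 + 1 = 17
17 = (2,5)_6 → 2² + 5² = 4 + 25 = 29
29 = (4,5)_6 → 4² + 5² = 16 + 25 = 41
41 = (1,0,5)_6 → 1² + 0² + 5² = 1 + 0 + 25 = 26
26 = (4,2)_6 → 4² + 2² = 16 + 4 = 20  — 20 repeats.
That took 12 steps.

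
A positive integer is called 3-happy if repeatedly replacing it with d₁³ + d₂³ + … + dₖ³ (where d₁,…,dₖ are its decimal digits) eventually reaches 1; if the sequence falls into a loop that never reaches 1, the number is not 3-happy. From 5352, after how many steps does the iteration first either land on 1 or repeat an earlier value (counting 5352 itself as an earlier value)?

5352 → 285
285 → 645
645 → 405
405 → 189
189 → 1242
1242 → 81
81 → 513
513 → 153
153 → 153  — 153 repeats.
That took 9 steps.

9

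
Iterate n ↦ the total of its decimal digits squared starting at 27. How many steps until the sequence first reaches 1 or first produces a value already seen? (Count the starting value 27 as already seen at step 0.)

27 → 2² + 7² = 4 + 49 = 53
53 → 5² + 3² = 25 + 9 = 34
34 → 3² + 4² = 9 + 16 = 25
25 → 2² + 5² = 4 + 25 = 29
29 → 2² + 9² = 4 + 81 = 85
85 → 8² + 5² = 64 + 25 = 89
89 → 8² + 9² = 64 + 81 = 145
145 → 1² + 4² + 5² = 1 + 16 + 25 = 42
42 → 4² + 2² = 16 + 4 = 20
20 → 2² + 0² = 4 + 0 = 4
4 → 4² = 16
16 → 1² + 6² = 1 + 36 = 37
37 → 3² + 7² = 9 + 49 = 58
58 → 5² + 8² = 25 + 64 = 89  — 89 repeats.
That took 14 steps.

14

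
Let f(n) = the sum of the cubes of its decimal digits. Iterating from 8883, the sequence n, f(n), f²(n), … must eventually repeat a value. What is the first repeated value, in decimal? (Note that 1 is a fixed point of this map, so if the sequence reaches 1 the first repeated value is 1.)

8883 → 8³ + 8³ + 8³ + 3³ = 1563
1563 → 1³ + 5³ + 6³ + 3³ = 369
369 → 3³ + 6³ + 9³ = 972
972 → 9³ + 7³ + 2³ = 1080
1080 → 1³ + 0³ + 8³ + 0³ = 513
513 → 5³ + 1³ + 3³ = 153
153 → 1³ + 5³ + 3³ = 153  — 153 already appeared earlier.

153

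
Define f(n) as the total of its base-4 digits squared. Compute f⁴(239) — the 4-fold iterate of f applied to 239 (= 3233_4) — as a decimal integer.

239 = (3,2,3,3)_4 → 3² + 2² + 3² + 3² = 9 + 4 + 9 + 9 = 31
31 = (1,3,3)_4 → 1² + 3² + 3² = 1 + 9 + 9 = 19
19 = (1,0,3)_4 → 1² + 0² + 3² = 1 + 0 + 9 = 10
10 = (2,2)_4 → 2² + 2² = 4 + 4 = 8

8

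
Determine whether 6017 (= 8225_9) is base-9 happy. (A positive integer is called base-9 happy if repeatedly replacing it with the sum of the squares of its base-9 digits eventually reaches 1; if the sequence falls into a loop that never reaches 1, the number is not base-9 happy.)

6017 = (8,2,2,5)_9 → 8² + 2² + 2² + 5² = 64 + 4 + 4 + 25 = 97
97 = (1,1,7)_9 → 1² + 1² + 7² = 1 + 1 + 49 = 51
51 = (5,6)_9 → 5² + 6² = 25 + 36 = 61
61 = (6,7)_9 → 6² + 7² = 36 + 49 = 85
85 = (1,0,4)_9 → 1² + 0² + 4² = 1 + 0 + 16 = 17
17 = (1,8)_9 → 1² + 8² = 1 + 64 = 65
65 = (7,2)_9 → 7² + 2² = 49 + 4 = 53
53 = (5,8)_9 → 5² + 8² = 25 + 64 = 89
89 = (1,0,8)_9 → 1² + 0² + 8² = 1 + 0 + 64 = 65  — 65 already seen; the sequence cycles without reaching 1.

not base-9 happy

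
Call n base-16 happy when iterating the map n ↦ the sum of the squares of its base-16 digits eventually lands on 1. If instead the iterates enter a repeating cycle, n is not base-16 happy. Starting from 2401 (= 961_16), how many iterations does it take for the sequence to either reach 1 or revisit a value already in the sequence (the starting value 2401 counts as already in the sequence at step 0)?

2401 = (9,6,1)_16 → 9² + 6² + 1² = 118
118 = (7,6)_16 → 7² + 6² = 85
85 = (5,5)_16 → 5² + 5² = 50
50 = (3,2)_16 → 3² + 2² = 13
13 = (13)_16 → 13² = 169
169 = (10,9)_16 → 10² + 9² = 181
181 = (11,5)_16 → 11² + 5² = 146
146 = (9,2)_16 → 9² + 2² = 85  — 85 repeats.
That took 8 steps.

8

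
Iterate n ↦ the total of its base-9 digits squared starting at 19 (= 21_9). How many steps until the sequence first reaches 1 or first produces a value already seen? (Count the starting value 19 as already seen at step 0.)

19 = (2,1)_9 → 2² + 1² = 4 + 1 = 5
5 = (5)_9 → 5² = 25
25 = (2,7)_9 → 2² + 7² = 4 + 49 = 53
53 = (5,8)_9 → 5² + 8² = 25 + 64 = 89
89 = (1,0,8)_9 → 1² + 0² + 8² = 1 + 0 + 64 = 65
65 = (7,2)_9 → 7² + 2² = 49 + 4 = 53  — 53 repeats.
That took 6 steps.

6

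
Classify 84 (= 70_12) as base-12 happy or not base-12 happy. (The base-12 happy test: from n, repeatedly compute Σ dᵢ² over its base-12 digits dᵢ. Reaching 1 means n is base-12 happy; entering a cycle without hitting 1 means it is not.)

not base-12 happy

84 = (7,0)_12 → 7² + 0² = 49
49 = (4,1)_12 → 4² + 1² = 17
17 = (1,5)_12 → 1² + 5² = 26
26 = (2,2)_12 → 2² + 2² = 8
8 = (8)_12 → 8² = 64
64 = (5,4)_12 → 5² + 4² = 41
41 = (3,5)_12 → 3² + 5² = 34
34 = (2,10)_12 → 2² + 10² = 104
104 = (8,8)_12 → 8² + 8² = 128
128 = (10,8)_12 → 10² + 8² = 164
164 = (1,1,8)_12 → 1² + 1² + 8² = 66
66 = (5,6)_12 → 5² + 6² = 61
61 = (5,1)_12 → 5² + 1² = 26  — 26 already seen; the sequence cycles without reaching 1.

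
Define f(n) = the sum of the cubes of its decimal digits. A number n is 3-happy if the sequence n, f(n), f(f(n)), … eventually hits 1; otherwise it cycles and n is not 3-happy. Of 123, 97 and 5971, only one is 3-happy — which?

123: 123 → 36 → 243 → 99 → 1458 → 702 → 351 → 153 → 153  — repeats 153 (not 3-happy)
97: 97 → 1072 → 352 → 160 → 217 → 352  — repeats 352 (not 3-happy)
5971: 5971 → 1198 → 1243 → 100 → 1  — reaches 1 (3-happy)

5971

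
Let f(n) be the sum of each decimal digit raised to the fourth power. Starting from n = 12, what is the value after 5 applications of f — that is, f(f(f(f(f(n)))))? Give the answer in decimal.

8208

12 → 1⁴ + 2⁴ = 1 + 16 = 17
17 → 1⁴ + 7⁴ = 1 + 2401 = 2402
2402 → 2⁴ + 4⁴ + 0⁴ + 2⁴ = 16 + 256 + 0 + 16 = 288
288 → 2⁴ + 8⁴ + 8⁴ = 16 + 4096 + 4096 = 8208
8208 → 8⁴ + 2⁴ + 0⁴ + 8⁴ = 4096 + 16 + 0 + 4096 = 8208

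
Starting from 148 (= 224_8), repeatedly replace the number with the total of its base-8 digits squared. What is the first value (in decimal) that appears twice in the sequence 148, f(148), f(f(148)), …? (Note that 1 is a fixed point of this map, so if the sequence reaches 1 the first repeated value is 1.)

4

148 = (2,2,4)_8 → 2² + 2² + 4² = 4 + 4 + 16 = 24
24 = (3,0)_8 → 3² + 0² = 9 + 0 = 9
9 = (1,1)_8 → 1² + 1² = 1 + 1 = 2
2 = (2)_8 → 2² = 4
4 = (4)_8 → 4² = 16
16 = (2,0)_8 → 2² + 0² = 4 + 0 = 4  — 4 already appeared earlier.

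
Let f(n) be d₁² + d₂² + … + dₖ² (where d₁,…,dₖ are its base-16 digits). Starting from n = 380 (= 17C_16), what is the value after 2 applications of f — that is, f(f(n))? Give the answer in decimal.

380 = (1,7,12)_16 → 194
194 = (12,2)_16 → 148

148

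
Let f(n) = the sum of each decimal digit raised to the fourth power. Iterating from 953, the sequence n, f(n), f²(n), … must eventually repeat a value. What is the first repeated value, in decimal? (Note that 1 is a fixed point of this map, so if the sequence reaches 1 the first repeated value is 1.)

13139

953 → 7267
7267 → 6114
6114 → 1554
1554 → 1507
1507 → 3027
3027 → 2498
2498 → 10929
10929 → 13139
13139 → 6725
6725 → 4338
4338 → 4514
4514 → 1138
1138 → 4179
4179 → 9219
9219 → 13139  — 13139 already appeared earlier.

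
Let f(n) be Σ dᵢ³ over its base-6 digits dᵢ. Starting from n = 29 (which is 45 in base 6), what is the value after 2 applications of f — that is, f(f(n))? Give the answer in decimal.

29 = (4,5)_6 → 4³ + 5³ = 189
189 = (5,1,3)_6 → 5³ + 1³ + 3³ = 153

153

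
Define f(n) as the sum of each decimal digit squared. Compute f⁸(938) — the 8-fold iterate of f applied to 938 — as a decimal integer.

89

938 → 9² + 3² + 8² = 81 + 9 + 64 = 154
154 → 1² + 5² + 4² = 1 + 25 + 16 = 42
42 → 4² + 2² = 16 + 4 = 20
20 → 2² + 0² = 4 + 0 = 4
4 → 4² = 16
16 → 1² + 6² = 1 + 36 = 37
37 → 3² + 7² = 9 + 49 = 58
58 → 5² + 8² = 25 + 64 = 89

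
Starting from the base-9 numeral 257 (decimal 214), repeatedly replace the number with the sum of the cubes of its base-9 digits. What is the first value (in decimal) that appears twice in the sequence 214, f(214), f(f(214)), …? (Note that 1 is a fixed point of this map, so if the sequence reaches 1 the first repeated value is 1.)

214 = (2,5,7)_9 → 2³ + 5³ + 7³ = 8 + 125 + 343 = 476
476 = (5,7,8)_9 → 5³ + 7³ + 8³ = 125 + 343 + 512 = 980
980 = (1,3,0,8)_9 → 1³ + 3³ + 0³ + 8³ = 1 + 27 + 0 + 512 = 540
540 = (6,6,0)_9 → 6³ + 6³ + 0³ = 216 + 216 + 0 = 432
432 = (5,3,0)_9 → 5³ + 3³ + 0³ = 125 + 27 + 0 = 152
152 = (1,7,8)_9 → 1³ + 7³ + 8³ = 1 + 343 + 512 = 856
856 = (1,1,5,1)_9 → 1³ + 1³ + 5³ + 1³ = 1 + 1 + 125 + 1 = 128
128 = (1,5,2)_9 → 1³ + 5³ + 2³ = 1 + 125 + 8 = 134
134 = (1,5,8)_9 → 1³ + 5³ + 8³ = 1 + 125 + 512 = 638
638 = (7,7,8)_9 → 7³ + 7³ + 8³ = 343 + 343 + 512 = 1198
1198 = (1,5,7,1)_9 → 1³ + 5³ + 7³ + 1³ = 1 + 125 + 343 + 1 = 470
470 = (5,7,2)_9 → 5³ + 7³ + 2³ = 125 + 343 + 8 = 476  — 476 already appeared earlier.

476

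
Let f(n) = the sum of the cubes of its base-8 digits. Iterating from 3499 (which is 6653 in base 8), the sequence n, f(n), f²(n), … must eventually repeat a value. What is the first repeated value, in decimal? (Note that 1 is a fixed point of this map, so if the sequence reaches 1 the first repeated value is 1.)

432

3499 = (6,6,5,3)_8 → 6³ + 6³ + 5³ + 3³ = 216 + 216 + 125 + 27 = 584
584 = (1,1,1,0)_8 → 1³ + 1³ + 1³ + 0³ = 1 + 1 + 1 + 0 = 3
3 = (3)_8 → 3³ = 27
27 = (3,3)_8 → 3³ + 3³ = 27 + 27 = 54
54 = (6,6)_8 → 6³ + 6³ = 216 + 216 = 432
432 = (6,6,0)_8 → 6³ + 6³ + 0³ = 216 + 216 + 0 = 432  — 432 already appeared earlier.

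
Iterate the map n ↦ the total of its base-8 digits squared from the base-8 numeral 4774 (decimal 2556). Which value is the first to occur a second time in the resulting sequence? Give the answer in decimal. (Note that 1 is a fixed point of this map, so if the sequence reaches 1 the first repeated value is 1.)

1

2556 = (4,7,7,4)_8 → 4² + 7² + 7² + 4² = 130
130 = (2,0,2)_8 → 2² + 0² + 2² = 8
8 = (1,0)_8 → 1² + 0² = 1  — reached the fixed point 1.
1 → 1, so 1 is the first repeated value.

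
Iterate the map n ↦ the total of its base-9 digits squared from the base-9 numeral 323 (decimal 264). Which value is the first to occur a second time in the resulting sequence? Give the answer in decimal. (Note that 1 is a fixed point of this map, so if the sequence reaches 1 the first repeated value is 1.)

264 = (3,2,3)_9 → 3² + 2² + 3² = 9 + 4 + 9 = 22
22 = (2,4)_9 → 2² + 4² = 4 + 16 = 20
20 = (2,2)_9 → 2² + 2² = 4 + 4 = 8
8 = (8)_9 → 8² = 64
64 = (7,1)_9 → 7² + 1² = 49 + 1 = 50
50 = (5,5)_9 → 5² + 5² = 25 + 25 = 50  — 50 already appeared earlier.

50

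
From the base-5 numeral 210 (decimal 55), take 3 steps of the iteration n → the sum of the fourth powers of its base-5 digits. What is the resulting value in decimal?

353

55 = (2,1,0)_5 → 2⁴ + 1⁴ + 0⁴ = 16 + 1 + 0 = 17
17 = (3,2)_5 → 3⁴ + 2⁴ = 81 + 16 = 97
97 = (3,4,2)_5 → 3⁴ + 4⁴ + 2⁴ = 81 + 256 + 16 = 353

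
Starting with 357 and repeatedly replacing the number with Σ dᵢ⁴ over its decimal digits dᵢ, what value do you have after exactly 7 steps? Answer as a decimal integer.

357 → 3⁴ + 5⁴ + 7⁴ = 3107
3107 → 3⁴ + 1⁴ + 0⁴ + 7⁴ = 2483
2483 → 2⁴ + 4⁴ + 8⁴ + 3⁴ = 4449
4449 → 4⁴ + 4⁴ + 4⁴ + 9⁴ = 7329
7329 → 7⁴ + 3⁴ + 2⁴ + 9⁴ = 9059
9059 → 9⁴ + 0⁴ + 5⁴ + 9⁴ = 13747
13747 → 1⁴ + 3⁴ + 7⁴ + 4⁴ + 7⁴ = 5140

5140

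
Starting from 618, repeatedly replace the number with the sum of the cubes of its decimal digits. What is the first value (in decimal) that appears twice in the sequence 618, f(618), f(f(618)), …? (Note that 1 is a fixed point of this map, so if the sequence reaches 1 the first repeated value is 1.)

153

618 → 6³ + 1³ + 8³ = 729
729 → 7³ + 2³ + 9³ = 1080
1080 → 1³ + 0³ + 8³ + 0³ = 513
513 → 5³ + 1³ + 3³ = 153
153 → 1³ + 5³ + 3³ = 153  — 153 already appeared earlier.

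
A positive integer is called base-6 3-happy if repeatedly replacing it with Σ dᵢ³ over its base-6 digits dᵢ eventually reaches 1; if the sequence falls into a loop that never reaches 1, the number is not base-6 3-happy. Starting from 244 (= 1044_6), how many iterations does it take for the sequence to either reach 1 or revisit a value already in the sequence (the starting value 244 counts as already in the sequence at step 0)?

244 = (1,0,4,4)_6 → 1³ + 0³ + 4³ + 4³ = 1 + 0 + 64 + 64 = 129
129 = (3,3,3)_6 → 3³ + 3³ + 3³ = 27 + 27 + 27 = 81
81 = (2,1,3)_6 → 2³ + 1³ + 3³ = 8 + 1 + 27 = 36
36 = (1,0,0)_6 → 1³ + 0³ + 0³ = 1 + 0 + 0 = 1  — reached 1.
That took 4 steps.

4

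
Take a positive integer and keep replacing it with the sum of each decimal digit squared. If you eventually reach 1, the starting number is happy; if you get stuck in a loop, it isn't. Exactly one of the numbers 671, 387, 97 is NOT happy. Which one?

671: 671 → 86 → 100 → 1  — reaches 1 (happy)
387: 387 → 122 → 9 → 81 → 65 → 61 → 37 → 58 → 89 → 145 → 42 → 20 → 4 → 16 → 37  — repeats 37 (not happy)
97: 97 → 130 → 10 → 1  — reaches 1 (happy)

387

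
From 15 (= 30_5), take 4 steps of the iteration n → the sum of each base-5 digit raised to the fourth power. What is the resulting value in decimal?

99

15 = (3,0)_5 → 81
81 = (3,1,1)_5 → 83
83 = (3,1,3)_5 → 163
163 = (1,1,2,3)_5 → 99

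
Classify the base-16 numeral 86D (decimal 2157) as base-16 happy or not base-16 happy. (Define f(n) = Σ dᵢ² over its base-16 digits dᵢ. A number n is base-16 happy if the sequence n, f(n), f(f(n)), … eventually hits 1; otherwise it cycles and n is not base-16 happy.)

2157 = (8,6,13)_16 → 8² + 6² + 13² = 269
269 = (1,0,13)_16 → 1² + 0² + 13² = 170
170 = (10,10)_16 → 10² + 10² = 200
200 = (12,8)_16 → 12² + 8² = 208
208 = (13,0)_16 → 13² + 0² = 169
169 = (10,9)_16 → 10² + 9² = 181
181 = (11,5)_16 → 11² + 5² = 146
146 = (9,2)_16 → 9² + 2² = 85
85 = (5,5)_16 → 5² + 5² = 50
50 = (3,2)_16 → 3² + 2² = 13
13 = (13)_16 → 13² = 169  — 169 already seen; the sequence cycles without reaching 1.

not base-16 happy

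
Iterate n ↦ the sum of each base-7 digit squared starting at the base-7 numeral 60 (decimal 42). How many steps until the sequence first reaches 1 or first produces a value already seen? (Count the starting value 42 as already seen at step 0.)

6

42 = (6,0)_7 → 6² + 0² = 36 + 0 = 36
36 = (5,1)_7 → 5² + 1² = 25 + 1 = 26
26 = (3,5)_7 → 3² + 5² = 9 + 25 = 34
34 = (4,6)_7 → 4² + 6² = 16 + 36 = 52
52 = (1,0,3)_7 → 1² + 0² + 3² = 1 + 0 + 9 = 10
10 = (1,3)_7 → 1² + 3² = 1 + 9 = 10  — 10 repeats.
That took 6 steps.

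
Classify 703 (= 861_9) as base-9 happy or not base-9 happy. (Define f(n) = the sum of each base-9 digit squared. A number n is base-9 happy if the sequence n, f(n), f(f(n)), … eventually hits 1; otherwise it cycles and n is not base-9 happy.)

703 = (8,6,1)_9 → 8² + 6² + 1² = 64 + 36 + 1 = 101
101 = (1,2,2)_9 → 1² + 2² + 2² = 1 + 4 + 4 = 9
9 = (1,0)_9 → 1² + 0² = 1 + 0 = 1  — reached 1.

base-9 happy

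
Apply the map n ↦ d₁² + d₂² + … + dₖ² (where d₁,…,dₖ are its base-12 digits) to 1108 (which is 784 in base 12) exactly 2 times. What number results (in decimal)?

1108 = (7,8,4)_12 → 129
129 = (10,9)_12 → 181

181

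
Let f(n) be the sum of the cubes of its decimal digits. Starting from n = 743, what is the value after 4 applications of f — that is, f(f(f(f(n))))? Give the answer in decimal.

743 → 434
434 → 155
155 → 251
251 → 134

134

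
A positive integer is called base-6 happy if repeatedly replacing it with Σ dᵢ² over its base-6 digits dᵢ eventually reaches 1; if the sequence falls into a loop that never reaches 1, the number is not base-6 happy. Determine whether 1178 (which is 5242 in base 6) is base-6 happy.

1178 = (5,2,4,2)_6 → 5² + 2² + 4² + 2² = 25 + 4 + 16 + 4 = 49
49 = (1,2,1)_6 → 1² + 2² + 1² = 1 + 4 + 1 = 6
6 = (1,0)_6 → 1² + 0² = 1 + 0 = 1  — reached 1.

base-6 happy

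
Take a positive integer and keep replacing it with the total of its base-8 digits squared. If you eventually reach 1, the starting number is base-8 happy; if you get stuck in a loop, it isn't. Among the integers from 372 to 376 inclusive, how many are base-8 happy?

2

372: 372 → 77 → 27 → 18 → 8 → 1  — base-8 happy
373: 373 → 86 → 41 → 26 → 13 → 26  — not base-8 happy
374: 374 → 97 → 18 → 8 → 1  — base-8 happy
375: 375 → 110 → 62 → 85 → 30 → 45 → 50 → 40 → 25 → 10 → 5 → 25  — not base-8 happy
376: 376 → 74 → 6 → 36 → 32 → 16 → 4 → 16  — not base-8 happy
base-8 happy: 372, 374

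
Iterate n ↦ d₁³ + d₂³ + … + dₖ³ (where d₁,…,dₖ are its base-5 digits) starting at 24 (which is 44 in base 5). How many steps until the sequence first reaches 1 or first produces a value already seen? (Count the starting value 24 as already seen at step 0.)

3

24 = (4,4)_5 → 4³ + 4³ = 128
128 = (1,0,0,3)_5 → 1³ + 0³ + 0³ + 3³ = 28
28 = (1,0,3)_5 → 1³ + 0³ + 3³ = 28  — 28 repeats.
That took 3 steps.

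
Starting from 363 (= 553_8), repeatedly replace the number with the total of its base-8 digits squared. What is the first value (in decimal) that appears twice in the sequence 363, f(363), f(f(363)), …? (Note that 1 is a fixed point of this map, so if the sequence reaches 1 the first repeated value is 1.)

16

363 = (5,5,3)_8 → 5² + 5² + 3² = 25 + 25 + 9 = 59
59 = (7,3)_8 → 7² + 3² = 49 + 9 = 58
58 = (7,2)_8 → 7² + 2² = 49 + 4 = 53
53 = (6,5)_8 → 6² + 5² = 36 + 25 = 61
61 = (7,5)_8 → 7² + 5² = 49 + 25 = 74
74 = (1,1,2)_8 → 1² + 1² + 2² = 1 + 1 + 4 = 6
6 = (6)_8 → 6² = 36
36 = (4,4)_8 → 4² + 4² = 16 + 16 = 32
32 = (4,0)_8 → 4² + 0² = 16 + 0 = 16
16 = (2,0)_8 → 2² + 0² = 4 + 0 = 4
4 = (4)_8 → 4² = 16  — 16 already appeared earlier.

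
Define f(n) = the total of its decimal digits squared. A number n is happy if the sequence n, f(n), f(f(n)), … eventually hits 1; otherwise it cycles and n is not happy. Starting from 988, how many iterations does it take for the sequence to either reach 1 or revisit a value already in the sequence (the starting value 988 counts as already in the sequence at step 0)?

988 → 9² + 8² + 8² = 81 + 64 + 64 = 209
209 → 2² + 0² + 9² = 4 + 0 + 81 = 85
85 → 8² + 5² = 64 + 25 = 89
89 → 8² + 9² = 64 + 81 = 145
145 → 1² + 4² + 5² = 1 + 16 + 25 = 42
42 → 4² + 2² = 16 + 4 = 20
20 → 2² + 0² = 4 + 0 = 4
4 → 4² = 16
16 → 1² + 6² = 1 + 36 = 37
37 → 3² + 7² = 9 + 49 = 58
58 → 5² + 8² = 25 + 64 = 89  — 89 repeats.
That took 11 steps.

11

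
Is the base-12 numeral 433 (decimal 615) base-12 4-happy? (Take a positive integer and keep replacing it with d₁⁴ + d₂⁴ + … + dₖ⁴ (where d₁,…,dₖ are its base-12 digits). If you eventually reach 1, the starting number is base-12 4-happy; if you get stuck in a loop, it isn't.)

not base-12 4-happy

615 = (4,3,3)_12 → 418
418 = (2,10,10)_12 → 20016
20016 = (11,7,0,0)_12 → 17042
17042 = (9,10,4,2)_12 → 16833
16833 = (9,8,10,9)_12 → 27218
27218 = (1,3,9,0,2)_12 → 6659
6659 = (3,10,2,11)_12 → 24738
24738 = (1,2,3,9,6)_12 → 7955
7955 = (4,7,2,11)_12 → 17314
17314 = (10,0,2,10)_12 → 20016  — 20016 already seen; the sequence cycles without reaching 1.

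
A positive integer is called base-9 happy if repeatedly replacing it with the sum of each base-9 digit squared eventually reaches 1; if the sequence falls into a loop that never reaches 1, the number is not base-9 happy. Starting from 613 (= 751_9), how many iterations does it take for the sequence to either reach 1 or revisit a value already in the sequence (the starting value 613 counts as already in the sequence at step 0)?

613 = (7,5,1)_9 → 7² + 5² + 1² = 49 + 25 + 1 = 75
75 = (8,3)_9 → 8² + 3² = 64 + 9 = 73
73 = (8,1)_9 → 8² + 1² = 64 + 1 = 65
65 = (7,2)_9 → 7² + 2² = 49 + 4 = 53
53 = (5,8)_9 → 5² + 8² = 25 + 64 = 89
89 = (1,0,8)_9 → 1² + 0² + 8² = 1 + 0 + 64 = 65  — 65 repeats.
That took 6 steps.

6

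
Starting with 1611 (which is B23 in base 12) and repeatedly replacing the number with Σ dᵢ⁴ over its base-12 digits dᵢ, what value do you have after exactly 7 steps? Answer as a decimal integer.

27218

1611 = (11,2,3)_12 → 11⁴ + 2⁴ + 3⁴ = 14738
14738 = (8,6,4,2)_12 → 8⁴ + 6⁴ + 4⁴ + 2⁴ = 5664
5664 = (3,3,4,0)_12 → 3⁴ + 3⁴ + 4⁴ + 0⁴ = 418
418 = (2,10,10)_12 → 2⁴ + 10⁴ + 10⁴ = 20016
20016 = (11,7,0,0)_12 → 11⁴ + 7⁴ + 0⁴ + 0⁴ = 17042
17042 = (9,10,4,2)_12 → 9⁴ + 10⁴ + 4⁴ + 2⁴ = 16833
16833 = (9,8,10,9)_12 → 9⁴ + 8⁴ + 10⁴ + 9⁴ = 27218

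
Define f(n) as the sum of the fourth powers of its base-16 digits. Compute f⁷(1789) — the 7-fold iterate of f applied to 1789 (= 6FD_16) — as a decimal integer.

17

1789 = (6,15,13)_16 → 6⁴ + 15⁴ + 13⁴ = 80482
80482 = (1,3,10,6,2)_16 → 1⁴ + 3⁴ + 10⁴ + 6⁴ + 2⁴ = 11394
11394 = (2,12,8,2)_16 → 2⁴ + 12⁴ + 8⁴ + 2⁴ = 24864
24864 = (6,1,2,0)_16 → 6⁴ + 1⁴ + 2⁴ + 0⁴ = 1313
1313 = (5,2,1)_16 → 5⁴ + 2⁴ + 1⁴ = 642
642 = (2,8,2)_16 → 2⁴ + 8⁴ + 2⁴ = 4128
4128 = (1,0,2,0)_16 → 1⁴ + 0⁴ + 2⁴ + 0⁴ = 17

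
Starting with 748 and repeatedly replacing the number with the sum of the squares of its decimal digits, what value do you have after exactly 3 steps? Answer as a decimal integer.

100

748 → 7² + 4² + 8² = 129
129 → 1² + 2² + 9² = 86
86 → 8² + 6² = 100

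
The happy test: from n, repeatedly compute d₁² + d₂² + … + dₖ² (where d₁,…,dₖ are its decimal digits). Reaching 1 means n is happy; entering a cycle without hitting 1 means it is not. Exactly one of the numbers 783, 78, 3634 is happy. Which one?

3634

783: 783 → 122 → 9 → 81 → 65 → 61 → 37 → 58 → 89 → 145 → 42 → 20 → 4 → 16 → 37  — repeats 37 (not happy)
78: 78 → 113 → 11 → 2 → 4 → 16 → 37 → 58 → 89 → 145 → 42 → 20 → 4  — repeats 4 (not happy)
3634: 3634 → 70 → 49 → 97 → 130 → 10 → 1  — reaches 1 (happy)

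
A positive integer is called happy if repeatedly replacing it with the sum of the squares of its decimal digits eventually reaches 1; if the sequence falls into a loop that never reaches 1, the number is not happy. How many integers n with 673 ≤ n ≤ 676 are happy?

673: 673 → 94 → 97 → 130 → 10 → 1  (reaches 1)
674: 674 → 101 → 2 → 4 → 16 → 37 → 58 → 89 → 145 → 42 → 20 → 4  (repeats 4)
675: 675 → 110 → 2 → 4 → 16 → 37 → 58 → 89 → 145 → 42 → 20 → 4  (repeats 4)
676: 676 → 121 → 6 → 36 → 45 → 41 → 17 → 50 → 25 → 29 → 85 → 89 → 145 → 42 → 20 → 4 → 16 → 37 → 58 → 89  (repeats 89)
happy: 673

1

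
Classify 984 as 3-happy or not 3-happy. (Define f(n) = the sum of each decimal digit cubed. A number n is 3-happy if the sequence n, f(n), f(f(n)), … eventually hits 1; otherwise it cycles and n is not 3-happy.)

984 → 9³ + 8³ + 4³ = 729 + 512 + 64 = 1305
1305 → 1³ + 3³ + 0³ + 5³ = 1 + 27 + 0 + 125 = 153
153 → 1³ + 5³ + 3³ = 1 + 125 + 27 = 153  — 153 already seen; the sequence cycles without reaching 1.

not 3-happy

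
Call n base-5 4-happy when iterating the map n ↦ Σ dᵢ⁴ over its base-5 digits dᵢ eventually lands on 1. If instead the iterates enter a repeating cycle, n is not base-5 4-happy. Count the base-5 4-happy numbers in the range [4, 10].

1

4: 4 → 256 → 18 → 162 → 34 → 258 → 98 → 418 → 244 → 594 → 674 → 514 → 528 → 338 → 194 → 354 → 528  (repeats 528)
5: 5 → 1  (reaches 1)
6: 6 → 2 → 16 → 82 → 98 → 418 → 244 → 594 → 674 → 514 → 528 → 338 → 194 → 354 → 528  (repeats 528)
7: 7 → 17 → 97 → 353 → 353  (repeats 353)
8: 8 → 82 → 98 → 418 → 244 → 594 → 674 → 514 → 528 → 338 → 194 → 354 → 528  (repeats 528)
9: 9 → 257 → 33 → 83 → 163 → 99 → 593 → 499 → 849 → 595 → 593  (repeats 593)
10: 10 → 16 → 82 → 98 → 418 → 244 → 594 → 674 → 514 → 528 → 338 → 194 → 354 → 528  (repeats 528)
base-5 4-happy: 5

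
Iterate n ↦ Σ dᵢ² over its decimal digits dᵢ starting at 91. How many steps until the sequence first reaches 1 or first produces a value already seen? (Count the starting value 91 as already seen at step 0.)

4

91 → 9² + 1² = 82
82 → 8² + 2² = 68
68 → 6² + 8² = 100
100 → 1² + 0² + 0² = 1  — reached 1.
That took 4 steps.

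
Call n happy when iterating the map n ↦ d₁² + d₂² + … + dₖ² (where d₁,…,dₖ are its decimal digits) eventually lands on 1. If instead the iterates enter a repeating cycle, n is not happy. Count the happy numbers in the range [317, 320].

2

317: 317 → 59 → 106 → 37 → 58 → 89 → 145 → 42 → 20 → 4 → 16 → 37  (repeats 37)
318: 318 → 74 → 65 → 61 → 37 → 58 → 89 → 145 → 42 → 20 → 4 → 16 → 37  (repeats 37)
319: 319 → 91 → 82 → 68 → 100 → 1  (reaches 1)
320: 320 → 13 → 10 → 1  (reaches 1)
happy: 319, 320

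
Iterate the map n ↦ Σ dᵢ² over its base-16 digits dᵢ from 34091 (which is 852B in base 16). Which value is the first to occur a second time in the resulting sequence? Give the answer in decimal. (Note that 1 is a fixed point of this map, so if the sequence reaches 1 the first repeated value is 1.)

146

34091 = (8,5,2,11)_16 → 8² + 5² + 2² + 11² = 64 + 25 + 4 + 121 = 214
214 = (13,6)_16 → 13² + 6² = 169 + 36 = 205
205 = (12,13)_16 → 12² + 13² = 144 + 169 = 313
313 = (1,3,9)_16 → 1² + 3² + 9² = 1 + 9 + 81 = 91
91 = (5,11)_16 → 5² + 11² = 25 + 121 = 146
146 = (9,2)_16 → 9² + 2² = 81 + 4 = 85
85 = (5,5)_16 → 5² + 5² = 25 + 25 = 50
50 = (3,2)_16 → 3² + 2² = 9 + 4 = 13
13 = (13)_16 → 13² = 169
169 = (10,9)_16 → 10² + 9² = 100 + 81 = 181
181 = (11,5)_16 → 11² + 5² = 121 + 25 = 146  — 146 already appeared earlier.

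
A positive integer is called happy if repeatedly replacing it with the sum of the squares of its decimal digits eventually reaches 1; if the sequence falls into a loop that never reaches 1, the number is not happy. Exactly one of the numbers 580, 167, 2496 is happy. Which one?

167

580: 580 → 89 → 145 → 42 → 20 → 4 → 16 → 37 → 58 → 89  — repeats 89 (not happy)
167: 167 → 86 → 100 → 1  — reaches 1 (happy)
2496: 2496 → 137 → 59 → 106 → 37 → 58 → 89 → 145 → 42 → 20 → 4 → 16 → 37  — repeats 37 (not happy)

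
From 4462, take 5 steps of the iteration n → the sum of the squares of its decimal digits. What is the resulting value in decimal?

4462 → 4² + 4² + 6² + 2² = 16 + 16 + 36 + 4 = 72
72 → 7² + 2² = 49 + 4 = 53
53 → 5² + 3² = 25 + 9 = 34
34 → 3² + 4² = 9 + 16 = 25
25 → 2² + 5² = 4 + 25 = 29

29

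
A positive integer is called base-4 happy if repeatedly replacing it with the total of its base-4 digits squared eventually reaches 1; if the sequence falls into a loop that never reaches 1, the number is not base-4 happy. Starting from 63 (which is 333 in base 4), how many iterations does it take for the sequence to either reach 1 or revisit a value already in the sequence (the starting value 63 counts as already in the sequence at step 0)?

7

63 = (3,3,3)_4 → 3² + 3² + 3² = 27
27 = (1,2,3)_4 → 1² + 2² + 3² = 14
14 = (3,2)_4 → 3² + 2² = 13
13 = (3,1)_4 → 3² + 1² = 10
10 = (2,2)_4 → 2² + 2² = 8
8 = (2,0)_4 → 2² + 0² = 4
4 = (1,0)_4 → 1² + 0² = 1  — reached 1.
That took 7 steps.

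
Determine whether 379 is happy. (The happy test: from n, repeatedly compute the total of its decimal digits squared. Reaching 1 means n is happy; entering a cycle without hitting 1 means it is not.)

379 → 3² + 7² + 9² = 9 + 49 + 81 = 139
139 → 1² + 3² + 9² = 1 + 9 + 81 = 91
91 → 9² + 1² = 81 + 1 = 82
82 → 8² + 2² = 64 + 4 = 68
68 → 6² + 8² = 36 + 64 = 100
100 → 1² + 0² + 0² = 1 + 0 + 0 = 1  — reached 1.

happy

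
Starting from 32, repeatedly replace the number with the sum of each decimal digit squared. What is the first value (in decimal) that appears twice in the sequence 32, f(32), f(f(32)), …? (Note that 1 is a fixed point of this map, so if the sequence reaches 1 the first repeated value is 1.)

1

32 → 3² + 2² = 9 + 4 = 13
13 → 1² + 3² = 1 + 9 = 10
10 → 1² + 0² = 1 + 0 = 1  — reached the fixed point 1.
1 → 1, so 1 is the first repeated value.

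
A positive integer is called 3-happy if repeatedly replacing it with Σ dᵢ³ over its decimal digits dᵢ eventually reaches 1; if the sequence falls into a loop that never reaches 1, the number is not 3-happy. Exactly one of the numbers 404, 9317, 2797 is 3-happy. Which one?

404: 404 → 128 → 521 → 134 → 92 → 737 → 713 → 371 → 371  — repeats 371 (not 3-happy)
9317: 9317 → 1100 → 2 → 8 → 512 → 134 → 92 → 737 → 713 → 371 → 371  — repeats 371 (not 3-happy)
2797: 2797 → 1423 → 100 → 1  — reaches 1 (3-happy)

2797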